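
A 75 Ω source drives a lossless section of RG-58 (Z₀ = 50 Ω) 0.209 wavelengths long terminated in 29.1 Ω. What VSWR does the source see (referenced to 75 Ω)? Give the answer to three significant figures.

βl = 2π × 0.209 = 75.2°
tan(βl) = 3.8
Z_in = Z_0·(Z_L + jZ_0·tanβl)/(Z_0 + jZ_L·tanβl) = 76.2 + j21.3 Ω
Γ_s = (Z_in − Z_s)/(Z_in + Z_s) = (1.25 + j21.3)/(151 + j21.3), |Γ_s| = 0.14
VSWR = (1 + |Γ_s|)/(1 − |Γ_s|)

VSWR ≈ 1.33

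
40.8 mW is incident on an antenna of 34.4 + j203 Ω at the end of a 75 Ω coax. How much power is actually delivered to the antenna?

|Γ| = |(-40.6 + j203)/(109.4 + j203)| = 0.898
|Γ|² = 0.806
P_refl = |Γ|²·P_inc = 32.9 mW, P_del = (1 − |Γ|²)·P_inc = 7.92 mW

P_delivered ≈ 7.92 mW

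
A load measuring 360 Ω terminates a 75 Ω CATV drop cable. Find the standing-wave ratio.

VSWR ≈ 4.8

Γ = (360 − 75)/(360 + 75) = 0.655
VSWR = (1 + 0.655)/(1 − 0.655)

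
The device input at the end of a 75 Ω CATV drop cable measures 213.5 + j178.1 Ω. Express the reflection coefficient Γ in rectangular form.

Γ = (Z_L − Z_0)/(Z_L + Z_0) = (138.5 + j178.1)/(288.5 + j178.1)

Γ ≈ 0.624 + j0.232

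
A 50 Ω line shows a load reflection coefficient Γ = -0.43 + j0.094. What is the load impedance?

Z_L = Z_0·(1 + Γ)/(1 − Γ) = 50·(0.57 + j0.094)/(1.43 − j0.094)

Z_L ≈ 19.6 + j4.58 Ω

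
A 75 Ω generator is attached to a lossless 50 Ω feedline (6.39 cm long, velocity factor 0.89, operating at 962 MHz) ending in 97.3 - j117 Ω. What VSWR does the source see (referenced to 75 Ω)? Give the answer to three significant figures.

λ = v/f = 0.89·c / 962 MHz = 0.278 m
βl = 2π·l/λ = 2π × 0.23 = 82.9°
tan(βl) = 8.01
Z_in = Z_0·(Z_L + jZ_0·tanβl)/(Z_0 + jZ_L·tanβl) = 10 + j6.45 Ω
Γ_s = (Z_in − Z_s)/(Z_in + Z_s) = (-65 + j6.45)/(85 + j6.45), |Γ_s| = 0.766
VSWR = (1 + |Γ_s|)/(1 − |Γ_s|)

VSWR ≈ 7.54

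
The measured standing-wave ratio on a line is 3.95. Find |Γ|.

|Γ| ≈ 0.596

|Γ| = (S − 1)/(S + 1) = (3.95 − 1)/(3.95 + 1) = 2.95/4.95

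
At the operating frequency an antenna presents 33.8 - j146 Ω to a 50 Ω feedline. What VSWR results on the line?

VSWR ≈ 14.7

Γ = (Z_L − Z_0)/(Z_L + Z_0) = (-16.2 − j146)/(83.8 − j146)
|Γ| = 147/168 = 0.873
VSWR = (1 + |Γ|)/(1 − |Γ|) = 1.87/0.127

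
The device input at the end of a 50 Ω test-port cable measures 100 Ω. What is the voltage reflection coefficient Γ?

Γ = 0.333

Γ = (Z_L − Z_0)/(Z_L + Z_0) = (100 − 50)/(100 + 50) = 50/150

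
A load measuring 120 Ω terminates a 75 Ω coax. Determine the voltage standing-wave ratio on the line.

Γ = (120 − 75)/(120 + 75) = 0.231
VSWR = (1 + 0.231)/(1 − 0.231)

VSWR ≈ 1.6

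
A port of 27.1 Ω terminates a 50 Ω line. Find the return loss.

Γ = (27.1 − 50)/(27.1 + 50) = -0.297
RL = −20·log₁₀|Γ| = −20·log₁₀(0.297)

RL ≈ 10.5 dB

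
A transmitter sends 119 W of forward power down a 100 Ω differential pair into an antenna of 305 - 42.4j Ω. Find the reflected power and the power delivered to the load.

P_reflected ≈ 31.4 W; P_delivered ≈ 87.6 W

|Γ| = |(205 − j42.4)/(405 − j42.4)| = 0.514
|Γ|² = 0.264
P_refl = |Γ|²·P_inc = 31.4 W, P_del = (1 − |Γ|²)·P_inc = 87.6 W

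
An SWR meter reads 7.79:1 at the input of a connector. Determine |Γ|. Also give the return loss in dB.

|Γ| ≈ 0.772; return loss ≈ 2.24 dB

|Γ| = (S − 1)/(S + 1) = (7.79 − 1)/(7.79 + 1) = 6.79/8.79
RL = −20·log₁₀|Γ| = −20·log₁₀(0.772)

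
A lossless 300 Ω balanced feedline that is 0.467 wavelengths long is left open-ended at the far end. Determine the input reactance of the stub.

X_in ≈ 1430 Ω (inductive)

βl = 2π × 0.467 = 168°
tan(βl) = -0.21
For an open-ended stub, Z_in = −jZ_0·cot(βl) = −jZ_0/tan(βl)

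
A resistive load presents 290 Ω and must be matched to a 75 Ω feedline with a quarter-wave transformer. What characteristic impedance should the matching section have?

Z_qwt ≈ 147 Ω

Z_qwt = √(Z_0·R_L) = √(75 × 290) = √21750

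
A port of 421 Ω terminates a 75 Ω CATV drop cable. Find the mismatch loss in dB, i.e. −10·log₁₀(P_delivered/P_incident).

Γ = (421 − 75)/(421 + 75) = 0.698
|Γ|² = 0.487, so P_del/P_inc = 1 − |Γ|² = 0.513
ML = −10·log₁₀(1 − |Γ|²)

mismatch loss ≈ 2.9 dB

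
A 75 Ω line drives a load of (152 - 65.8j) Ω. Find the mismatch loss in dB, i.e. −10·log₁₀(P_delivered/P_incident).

Γ = (77 − j65.8)/(227 − j65.8), |Γ| = 0.429
|Γ|² = 0.184, so P_del/P_inc = 1 − |Γ|² = 0.816
ML = −10·log₁₀(1 − |Γ|²)

mismatch loss ≈ 0.881 dB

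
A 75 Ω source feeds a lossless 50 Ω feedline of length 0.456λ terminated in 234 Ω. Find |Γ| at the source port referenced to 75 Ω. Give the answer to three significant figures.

|Γ| ≈ 0.548

βl = 2π × 0.456 = 164°
tan(βl) = -0.284
Z_in = Z_0·(Z_L + jZ_0·tanβl)/(Z_0 + jZ_L·tanβl) = 91.5 + j107 Ω
Γ_s = (Z_in − Z_s)/(Z_in + Z_s) = (16.5 + j107)/(167 + j107), |Γ_s| = 0.548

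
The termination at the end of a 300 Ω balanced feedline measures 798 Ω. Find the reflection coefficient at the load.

Γ = (Z_L − Z_0)/(Z_L + Z_0) = (798 − 300)/(798 + 300) = 498/1098

Γ = 0.454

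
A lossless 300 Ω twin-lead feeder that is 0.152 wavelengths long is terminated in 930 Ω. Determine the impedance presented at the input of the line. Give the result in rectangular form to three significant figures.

βl = 2π × 0.152 = 54.7°
tan(βl) = tan(54.7°) = 1.41
Z_in = Z_0·(Z_L + jZ_0·tanβl)/(Z_0 + jZ_L·tanβl)
     = 300·(930 + j424)/(300 + j1310)

Z_in ≈ 138 − j181 Ω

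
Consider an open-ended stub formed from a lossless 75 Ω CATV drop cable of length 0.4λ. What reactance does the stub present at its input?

X_in ≈ 103 Ω (inductive)

βl = 2π × 0.4 = 144°
tan(βl) = -0.727
For an open-ended stub, Z_in = −jZ_0·cot(βl) = −jZ_0/tan(βl)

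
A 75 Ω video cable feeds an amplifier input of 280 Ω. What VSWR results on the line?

For a purely resistive load, VSWR = R_L/Z_0 or Z_0/R_L (whichever > 1) = 280/75

VSWR ≈ 3.73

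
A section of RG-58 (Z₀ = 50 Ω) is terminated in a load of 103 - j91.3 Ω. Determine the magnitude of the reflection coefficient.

|Γ| ≈ 0.593

Γ = (Z_L − Z_0)/(Z_L + Z_0) = (53 − j91.3)/(153 − j91.3)
|Γ| = 106/178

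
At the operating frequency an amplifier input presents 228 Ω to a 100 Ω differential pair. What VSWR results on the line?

Γ = (228 − 100)/(228 + 100) = 0.39
VSWR = (1 + 0.39)/(1 − 0.39)

VSWR ≈ 2.28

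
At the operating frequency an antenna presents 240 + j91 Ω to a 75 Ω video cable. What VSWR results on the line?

VSWR ≈ 3.7

Γ = (Z_L − Z_0)/(Z_L + Z_0) = (165 + j91)/(315 + j91)
|Γ| = 188/328 = 0.575
VSWR = (1 + |Γ|)/(1 − |Γ|) = 1.57/0.425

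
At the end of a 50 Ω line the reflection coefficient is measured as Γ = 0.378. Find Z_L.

Z_L = Z_0·(1 + Γ)/(1 − Γ) = 50·(1.38)/(0.622)

Z_L ≈ 111 Ω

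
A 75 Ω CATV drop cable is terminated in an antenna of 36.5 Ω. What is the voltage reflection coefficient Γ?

Γ = -0.345

Γ = (Z_L − Z_0)/(Z_L + Z_0) = (36.5 − 75)/(36.5 + 75) = -38.5/111.5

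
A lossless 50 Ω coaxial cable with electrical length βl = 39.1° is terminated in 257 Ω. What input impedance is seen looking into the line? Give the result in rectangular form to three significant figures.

tan(βl) = tan(39.1°) = 0.813
Z_in = Z_0·(Z_L + jZ_0·tanβl)/(Z_0 + jZ_L·tanβl)
     = 50·(257 + j40.6)/(50 + j209)

Z_in ≈ 23.1 − j56 Ω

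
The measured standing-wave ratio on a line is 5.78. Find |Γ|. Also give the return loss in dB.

|Γ| = (S − 1)/(S + 1) = (5.78 − 1)/(5.78 + 1) = 4.78/6.78
RL = −20·log₁₀|Γ| = −20·log₁₀(0.705)

|Γ| ≈ 0.705; return loss ≈ 3.04 dB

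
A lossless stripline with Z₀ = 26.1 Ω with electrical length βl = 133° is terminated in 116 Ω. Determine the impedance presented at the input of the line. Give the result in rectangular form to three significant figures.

Z_in ≈ 10.5 + j22.1 Ω

tan(βl) = tan(133°) = -1.07
Z_in = Z_0·(Z_L + jZ_0·tanβl)/(Z_0 + jZ_L·tanβl)
     = 26.1·(116 − j28)/(26.1 − j124)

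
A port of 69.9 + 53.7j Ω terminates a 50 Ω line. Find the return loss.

Γ = (19.9 + j53.7)/(119.9 + j53.7), |Γ| = 0.436
RL = −20·log₁₀|Γ| = −20·log₁₀(0.436)

RL ≈ 7.21 dB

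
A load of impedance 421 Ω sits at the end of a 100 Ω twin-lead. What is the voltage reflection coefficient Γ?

Γ = 0.616

Γ = (Z_L − Z_0)/(Z_L + Z_0) = (421 − 100)/(421 + 100) = 321/521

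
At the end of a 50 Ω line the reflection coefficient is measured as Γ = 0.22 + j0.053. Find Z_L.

Z_L = Z_0·(1 + Γ)/(1 − Γ) = 50·(1.22 + j0.053)/(0.78 − j0.053)

Z_L ≈ 77.6 + j8.67 Ω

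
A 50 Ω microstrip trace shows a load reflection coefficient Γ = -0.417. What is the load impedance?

Z_L = Z_0·(1 + Γ)/(1 − Γ) = 50·(0.583)/(1.42)

Z_L ≈ 20.6 Ω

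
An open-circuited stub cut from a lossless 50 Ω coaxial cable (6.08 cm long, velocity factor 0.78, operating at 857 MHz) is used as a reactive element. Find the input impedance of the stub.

λ = v/f = 0.78·c / 857 MHz = 0.273 m
βl = 2π·l/λ = 2π × 0.223 = 80.2°
tan(βl) = 5.77
For an open-circuited stub, Z_in = −jZ_0·cot(βl) = −jZ_0/tan(βl)

Z_in ≈ −j8.67 Ω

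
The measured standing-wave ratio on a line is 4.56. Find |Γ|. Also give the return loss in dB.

|Γ| ≈ 0.64; return loss ≈ 3.87 dB

|Γ| = (S − 1)/(S + 1) = (4.56 − 1)/(4.56 + 1) = 3.56/5.56
RL = −20·log₁₀|Γ| = −20·log₁₀(0.64)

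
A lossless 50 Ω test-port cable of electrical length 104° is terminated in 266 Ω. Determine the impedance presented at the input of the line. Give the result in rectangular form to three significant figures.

tan(βl) = tan(104°) = -4.01
Z_in = Z_0·(Z_L + jZ_0·tanβl)/(Z_0 + jZ_L·tanβl)
     = 50·(266 − j201)/(50 − j1070)

Z_in ≈ 9.96 + j12 Ω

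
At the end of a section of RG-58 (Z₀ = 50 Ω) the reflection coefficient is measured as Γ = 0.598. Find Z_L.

Z_L = Z_0·(1 + Γ)/(1 − Γ) = 50·(1.6)/(0.402)

Z_L ≈ 199 Ω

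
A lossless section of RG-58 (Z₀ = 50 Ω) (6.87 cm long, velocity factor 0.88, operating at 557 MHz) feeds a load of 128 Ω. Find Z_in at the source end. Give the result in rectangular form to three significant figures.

λ = v/f = 0.88·c / 557 MHz = 0.474 m
βl = 2π·l/λ = 2π × 0.145 = 52.2°
tan(βl) = tan(52.2°) = 1.29
Z_in = Z_0·(Z_L + jZ_0·tanβl)/(Z_0 + jZ_L·tanβl)
     = 50·(128 + j64.4)/(50 + j165)

Z_in ≈ 28.7 − j30.1 Ω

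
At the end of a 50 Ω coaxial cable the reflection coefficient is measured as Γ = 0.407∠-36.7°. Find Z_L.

Z_L ≈ 81.3 − j47.4 Ω

Z_L = Z_0·(1 + Γ)/(1 − Γ) = 50·(1.33 − j0.243)/(0.674 + j0.243)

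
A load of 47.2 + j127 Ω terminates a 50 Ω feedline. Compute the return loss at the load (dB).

RL ≈ 2 dB

Γ = (-2.8 + j127)/(97.2 + j127), |Γ| = 0.794
RL = −20·log₁₀|Γ| = −20·log₁₀(0.794)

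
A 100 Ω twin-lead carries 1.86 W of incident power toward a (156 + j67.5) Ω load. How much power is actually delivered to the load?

P_delivered ≈ 1.66 W

|Γ| = |(56 + j67.5)/(256 + j67.5)| = 0.331
|Γ|² = 0.11
P_refl = |Γ|²·P_inc = 0.204 W, P_del = (1 − |Γ|²)·P_inc = 1.66 W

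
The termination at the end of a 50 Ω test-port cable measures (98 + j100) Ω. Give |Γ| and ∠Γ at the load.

Γ ≈ 0.621 ∠ 30.3°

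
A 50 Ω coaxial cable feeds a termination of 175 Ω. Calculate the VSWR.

Γ = (175 − 50)/(175 + 50) = 0.556
VSWR = (1 + 0.556)/(1 − 0.556)

VSWR ≈ 3.5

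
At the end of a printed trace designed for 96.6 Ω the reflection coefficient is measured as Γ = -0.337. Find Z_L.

Z_L = Z_0·(1 + Γ)/(1 − Γ) = 96.6·(0.663)/(1.34)

Z_L ≈ 47.9 Ω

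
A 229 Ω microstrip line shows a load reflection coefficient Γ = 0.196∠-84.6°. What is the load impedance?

Z_L ≈ 220 − j89.2 Ω

Z_L = Z_0·(1 + Γ)/(1 − Γ) = 229·(1.02 − j0.195)/(0.982 + j0.195)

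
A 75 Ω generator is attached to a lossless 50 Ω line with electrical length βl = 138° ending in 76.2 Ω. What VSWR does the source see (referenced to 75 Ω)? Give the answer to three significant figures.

VSWR ≈ 1.75

tan(βl) = -0.9
Z_in = Z_0·(Z_L + jZ_0·tanβl)/(Z_0 + jZ_L·tanβl) = 47.9 + j20.7 Ω
Γ_s = (Z_in − Z_s)/(Z_in + Z_s) = (-27.1 + j20.7)/(123 + j20.7), |Γ_s| = 0.274
VSWR = (1 + |Γ_s|)/(1 − |Γ_s|)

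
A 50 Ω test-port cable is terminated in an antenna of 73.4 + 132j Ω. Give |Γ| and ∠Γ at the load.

Γ ≈ 0.742 ∠ 33°

Γ = (Z_L − Z_0)/(Z_L + Z_0) = (23.4 + j132)/(123.4 + j132)
|Γ| = 134/181 = 0.742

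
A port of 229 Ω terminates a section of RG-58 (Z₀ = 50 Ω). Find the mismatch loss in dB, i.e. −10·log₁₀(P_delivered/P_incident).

Γ = (229 − 50)/(229 + 50) = 0.642
|Γ|² = 0.412, so P_del/P_inc = 1 − |Γ|² = 0.588
ML = −10·log₁₀(1 − |Γ|²)

mismatch loss ≈ 2.3 dB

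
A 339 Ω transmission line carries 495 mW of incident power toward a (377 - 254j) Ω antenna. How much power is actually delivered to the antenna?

P_delivered ≈ 438 mW

|Γ| = |(38 − j254)/(716 − j254)| = 0.338
|Γ|² = 0.114
P_refl = |Γ|²·P_inc = 56.6 mW, P_del = (1 − |Γ|²)·P_inc = 438 mW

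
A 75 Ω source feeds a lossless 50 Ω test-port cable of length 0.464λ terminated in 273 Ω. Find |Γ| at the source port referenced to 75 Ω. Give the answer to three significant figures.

βl = 2π × 0.464 = 167°
tan(βl) = -0.23
Z_in = Z_0·(Z_L + jZ_0·tanβl)/(Z_0 + jZ_L·tanβl) = 111 + j129 Ω
Γ_s = (Z_in − Z_s)/(Z_in + Z_s) = (36.5 + j129)/(186 + j129), |Γ_s| = 0.59

|Γ| ≈ 0.59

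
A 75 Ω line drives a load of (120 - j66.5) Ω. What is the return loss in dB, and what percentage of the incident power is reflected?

Γ = (45 − j66.5)/(195 − j66.5), |Γ| = 0.39
RL = −20·log₁₀(0.39) = 8.18 dB
P_refl/P_inc = |Γ|² = 0.152

RL ≈ 8.18 dB; 15.2% of incident power reflected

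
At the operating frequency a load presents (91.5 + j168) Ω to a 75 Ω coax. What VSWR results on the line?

VSWR ≈ 5.99

Γ = (Z_L − Z_0)/(Z_L + Z_0) = (16.5 + j168)/(166.5 + j168)
|Γ| = 169/237 = 0.714
VSWR = (1 + |Γ|)/(1 − |Γ|) = 1.71/0.286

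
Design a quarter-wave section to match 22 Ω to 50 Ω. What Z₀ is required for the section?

Z_qwt ≈ 33.2 Ω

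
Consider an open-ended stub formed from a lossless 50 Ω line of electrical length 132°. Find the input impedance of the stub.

tan(βl) = -1.11
For an open-ended stub, Z_in = −jZ_0·cot(βl) = −jZ_0/tan(βl)

Z_in ≈ +j45 Ω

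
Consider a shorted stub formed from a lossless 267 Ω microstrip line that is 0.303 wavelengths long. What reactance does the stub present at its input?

X_in ≈ -772 Ω (capacitive)

βl = 2π × 0.303 = 109°
tan(βl) = -2.89
For a shorted stub, Z_in = jZ_0·tan(βl)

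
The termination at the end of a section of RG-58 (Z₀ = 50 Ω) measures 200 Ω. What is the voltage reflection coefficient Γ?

Γ = (Z_L − Z_0)/(Z_L + Z_0) = (200 − 50)/(200 + 50) = 150/250

Γ = 0.6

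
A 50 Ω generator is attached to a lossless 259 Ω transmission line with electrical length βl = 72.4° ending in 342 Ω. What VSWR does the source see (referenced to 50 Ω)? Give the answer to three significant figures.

VSWR ≈ 4.2

tan(βl) = 3.15
Z_in = Z_0·(Z_L + jZ_0·tanβl)/(Z_0 + jZ_L·tanβl) = 204 − j33.1 Ω
Γ_s = (Z_in − Z_s)/(Z_in + Z_s) = (154 − j33.1)/(254 − j33.1), |Γ_s| = 0.615
VSWR = (1 + |Γ_s|)/(1 − |Γ_s|)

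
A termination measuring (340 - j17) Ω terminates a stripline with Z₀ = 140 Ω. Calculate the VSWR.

VSWR ≈ 2.44

Γ = (Z_L − Z_0)/(Z_L + Z_0) = (200 − j17)/(480 − j17)
|Γ| = 201/480 = 0.418
VSWR = (1 + |Γ|)/(1 − |Γ|) = 1.42/0.582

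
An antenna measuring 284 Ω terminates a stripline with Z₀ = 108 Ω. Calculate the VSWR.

VSWR ≈ 2.63

Γ = (284 − 108)/(284 + 108) = 0.449
VSWR = (1 + 0.449)/(1 − 0.449)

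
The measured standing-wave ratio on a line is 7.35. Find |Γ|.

|Γ| = (S − 1)/(S + 1) = (7.35 − 1)/(7.35 + 1) = 6.35/8.35

|Γ| ≈ 0.76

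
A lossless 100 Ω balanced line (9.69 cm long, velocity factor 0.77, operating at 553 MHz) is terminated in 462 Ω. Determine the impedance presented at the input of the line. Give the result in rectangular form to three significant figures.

Z_in ≈ 21.9 − j10.8 Ω

λ = v/f = 0.77·c / 553 MHz = 0.418 m
βl = 2π·l/λ = 2π × 0.232 = 83.5°
tan(βl) = tan(83.5°) = 8.79
Z_in = Z_0·(Z_L + jZ_0·tanβl)/(Z_0 + jZ_L·tanβl)
     = 100·(462 + j879)/(100 + j4060)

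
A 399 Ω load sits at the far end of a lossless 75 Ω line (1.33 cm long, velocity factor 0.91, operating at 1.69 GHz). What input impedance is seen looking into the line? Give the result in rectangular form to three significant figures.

λ = v/f = 0.91·c / 1.69 GHz = 0.162 m
βl = 2π·l/λ = 2π × 0.0823 = 29.6°
tan(βl) = tan(29.6°) = 0.569
Z_in = Z_0·(Z_L + jZ_0·tanβl)/(Z_0 + jZ_L·tanβl)
     = 75·(399 + j42.7)/(75 + j227)

Z_in ≈ 52 − j115 Ω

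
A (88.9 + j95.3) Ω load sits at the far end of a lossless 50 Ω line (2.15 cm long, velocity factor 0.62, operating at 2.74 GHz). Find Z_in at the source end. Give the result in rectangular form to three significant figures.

Z_in ≈ 12.3 + j6.07 Ω

λ = v/f = 0.62·c / 2.74 GHz = 0.0679 m
βl = 2π·l/λ = 2π × 0.317 = 114°
tan(βl) = tan(114°) = -2.24
Z_in = Z_0·(Z_L + jZ_0·tanβl)/(Z_0 + jZ_L·tanβl)
     = 50·(88.9 − j16.9)/(264 − j199)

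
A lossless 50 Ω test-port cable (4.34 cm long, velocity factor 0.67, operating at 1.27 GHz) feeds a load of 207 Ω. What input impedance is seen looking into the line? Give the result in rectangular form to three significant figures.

λ = v/f = 0.67·c / 1.27 GHz = 0.158 m
βl = 2π·l/λ = 2π × 0.274 = 98.7°
tan(βl) = tan(98.7°) = -6.52
Z_in = Z_0·(Z_L + jZ_0·tanβl)/(Z_0 + jZ_L·tanβl)
     = 50·(207 − j326)/(50 − j1350)

Z_in ≈ 12.3 + j7.21 Ω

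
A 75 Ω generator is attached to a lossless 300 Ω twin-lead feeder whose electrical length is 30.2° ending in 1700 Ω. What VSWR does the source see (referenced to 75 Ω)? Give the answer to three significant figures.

VSWR ≈ 17.4

tan(βl) = 0.582
Z_in = Z_0·(Z_L + jZ_0·tanβl)/(Z_0 + jZ_L·tanβl) = 192 − j457 Ω
Γ_s = (Z_in − Z_s)/(Z_in + Z_s) = (117 − j457)/(267 − j457), |Γ_s| = 0.892
VSWR = (1 + |Γ_s|)/(1 − |Γ_s|)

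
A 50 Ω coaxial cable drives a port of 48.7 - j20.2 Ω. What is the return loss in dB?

RL ≈ 13.9 dB

Γ = (-1.3 − j20.2)/(98.7 − j20.2), |Γ| = 0.201
RL = −20·log₁₀|Γ| = −20·log₁₀(0.201)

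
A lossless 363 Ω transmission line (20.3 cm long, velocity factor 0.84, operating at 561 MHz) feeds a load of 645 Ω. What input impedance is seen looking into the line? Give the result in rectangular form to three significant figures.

Z_in ≈ 542 + j187 Ω

λ = v/f = 0.84·c / 561 MHz = 0.449 m
βl = 2π·l/λ = 2π × 0.452 = 163°
tan(βl) = tan(163°) = -0.312
Z_in = Z_0·(Z_L + jZ_0·tanβl)/(Z_0 + jZ_L·tanβl)
     = 363·(645 − j113)/(363 − j201)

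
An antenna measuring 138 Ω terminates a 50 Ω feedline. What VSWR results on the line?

Γ = (138 − 50)/(138 + 50) = 0.468
VSWR = (1 + 0.468)/(1 − 0.468)

VSWR ≈ 2.76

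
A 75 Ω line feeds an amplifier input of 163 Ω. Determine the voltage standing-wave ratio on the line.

For a purely resistive load, VSWR = R_L/Z_0 or Z_0/R_L (whichever > 1) = 163/75

VSWR ≈ 2.17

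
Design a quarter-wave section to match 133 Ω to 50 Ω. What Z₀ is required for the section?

Z_qwt ≈ 81.5 Ω

Z_qwt = √(Z_0·R_L) = √(50 × 133) = √6650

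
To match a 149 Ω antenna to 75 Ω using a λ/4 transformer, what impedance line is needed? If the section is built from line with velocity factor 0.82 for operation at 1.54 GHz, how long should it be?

Z_qwt = √(Z_0·R_L) = √(75 × 149) = √11180
λ = 0.82·c/f = 0.16 m, so l = λ/4 = 0.0399 m

Z_qwt ≈ 106 Ω; length ≈ 3.99 cm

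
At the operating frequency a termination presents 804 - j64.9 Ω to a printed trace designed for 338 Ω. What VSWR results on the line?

Γ = (Z_L − Z_0)/(Z_L + Z_0) = (466 − j64.9)/(1142 − j64.9)
|Γ| = 470/1140 = 0.411
VSWR = (1 + |Γ|)/(1 − |Γ|) = 1.41/0.589

VSWR ≈ 2.4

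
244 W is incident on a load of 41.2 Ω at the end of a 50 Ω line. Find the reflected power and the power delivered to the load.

P_reflected ≈ 2.27 W; P_delivered ≈ 242 W

Γ = (41.2 − 50)/(41.2 + 50) = -0.0965
|Γ|² = 0.00931
P_refl = |Γ|²·P_inc = 2.27 W, P_del = (1 − |Γ|²)·P_inc = 242 W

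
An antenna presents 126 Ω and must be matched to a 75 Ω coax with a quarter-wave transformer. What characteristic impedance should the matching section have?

Z_qwt ≈ 97.2 Ω

Z_qwt = √(Z_0·R_L) = √(75 × 126) = √9450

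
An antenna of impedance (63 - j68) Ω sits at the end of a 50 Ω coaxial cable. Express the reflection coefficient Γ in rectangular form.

Γ ≈ 0.35 − j0.391

Γ = (Z_L − Z_0)/(Z_L + Z_0) = (13 − j68)/(113 − j68)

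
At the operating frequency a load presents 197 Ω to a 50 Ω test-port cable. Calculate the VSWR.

Γ = (197 − 50)/(197 + 50) = 0.595
VSWR = (1 + 0.595)/(1 − 0.595)

VSWR ≈ 3.94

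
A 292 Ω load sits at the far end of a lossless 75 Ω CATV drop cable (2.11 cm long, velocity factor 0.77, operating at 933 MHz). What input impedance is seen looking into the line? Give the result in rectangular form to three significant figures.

Z_in ≈ 62.3 − j99.4 Ω

λ = v/f = 0.77·c / 933 MHz = 0.248 m
βl = 2π·l/λ = 2π × 0.0852 = 30.7°
tan(βl) = tan(30.7°) = 0.593
Z_in = Z_0·(Z_L + jZ_0·tanβl)/(Z_0 + jZ_L·tanβl)
     = 75·(292 + j44.5)/(75 + j173)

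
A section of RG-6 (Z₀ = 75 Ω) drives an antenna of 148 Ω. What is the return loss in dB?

RL ≈ 9.7 dB

Γ = (148 − 75)/(148 + 75) = 0.327
RL = −20·log₁₀|Γ| = −20·log₁₀(0.327)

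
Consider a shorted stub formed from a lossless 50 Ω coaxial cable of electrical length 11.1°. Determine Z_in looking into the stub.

Z_in ≈ +j9.81 Ω

tan(βl) = 0.196
For a shorted stub, Z_in = jZ_0·tan(βl)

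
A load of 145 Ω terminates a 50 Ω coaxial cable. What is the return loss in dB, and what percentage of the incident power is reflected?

Γ = (145 − 50)/(145 + 50) = 0.487
RL = −20·log₁₀(0.487) = 6.25 dB
P_refl/P_inc = |Γ|² = 0.237

RL ≈ 6.25 dB; 23.7% of incident power reflected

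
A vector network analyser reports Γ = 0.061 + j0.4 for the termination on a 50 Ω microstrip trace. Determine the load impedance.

Z_L ≈ 40.1 + j38.4 Ω

Z_L = Z_0·(1 + Γ)/(1 − Γ) = 50·(1.06 + j0.4)/(0.939 − j0.4)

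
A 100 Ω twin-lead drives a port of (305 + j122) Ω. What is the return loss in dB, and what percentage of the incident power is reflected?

Γ = (205 + j122)/(405 + j122), |Γ| = 0.564
RL = −20·log₁₀(0.564) = 4.97 dB
P_refl/P_inc = |Γ|² = 0.318

RL ≈ 4.97 dB; 31.8% of incident power reflected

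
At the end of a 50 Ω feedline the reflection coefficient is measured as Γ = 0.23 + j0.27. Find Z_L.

Z_L = Z_0·(1 + Γ)/(1 − Γ) = 50·(1.23 + j0.27)/(0.77 − j0.27)

Z_L ≈ 65.7 + j40.6 Ω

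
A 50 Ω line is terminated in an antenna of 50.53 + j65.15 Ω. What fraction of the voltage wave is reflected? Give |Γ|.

Γ = (Z_L − Z_0)/(Z_L + Z_0) = (0.53 + j65.15)/(100.5 + j65.15)
|Γ| = 65.2/120

|Γ| ≈ 0.544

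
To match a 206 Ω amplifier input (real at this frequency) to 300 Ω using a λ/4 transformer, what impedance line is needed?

Z_qwt ≈ 249 Ω

Z_qwt = √(Z_0·R_L) = √(300 × 206) = √61800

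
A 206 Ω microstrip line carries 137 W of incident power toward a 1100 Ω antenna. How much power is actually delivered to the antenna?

Γ = (1100 − 206)/(1100 + 206) = 0.685
|Γ|² = 0.469
P_refl = |Γ|²·P_inc = 64.2 W, P_del = (1 − |Γ|²)·P_inc = 72.8 W

P_delivered ≈ 72.8 W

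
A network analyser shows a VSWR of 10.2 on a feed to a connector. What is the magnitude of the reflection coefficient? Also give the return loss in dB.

|Γ| = (S − 1)/(S + 1) = (10.2 − 1)/(10.2 + 1) = 9.2/11.2
RL = −20·log₁₀|Γ| = −20·log₁₀(0.821)

|Γ| ≈ 0.821; return loss ≈ 1.71 dB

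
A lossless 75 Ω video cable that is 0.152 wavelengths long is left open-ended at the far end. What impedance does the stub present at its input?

βl = 2π × 0.152 = 54.7°
tan(βl) = 1.41
For an open-ended stub, Z_in = −jZ_0·cot(βl) = −jZ_0/tan(βl)

Z_in ≈ −j53.1 Ω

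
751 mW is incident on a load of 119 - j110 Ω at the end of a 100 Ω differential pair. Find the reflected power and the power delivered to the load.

|Γ| = |(19 − j110)/(219 − j110)| = 0.455
|Γ|² = 0.207
P_refl = |Γ|²·P_inc = 156 mW, P_del = (1 − |Γ|²)·P_inc = 595 mW

P_reflected ≈ 156 mW; P_delivered ≈ 595 mW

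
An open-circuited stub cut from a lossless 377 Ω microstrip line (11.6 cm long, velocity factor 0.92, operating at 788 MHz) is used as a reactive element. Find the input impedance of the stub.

Z_in ≈ +j211 Ω

λ = v/f = 0.92·c / 788 MHz = 0.35 m
βl = 2π·l/λ = 2π × 0.331 = 119°
tan(βl) = -1.79
For an open-circuited stub, Z_in = −jZ_0·cot(βl) = −jZ_0/tan(βl)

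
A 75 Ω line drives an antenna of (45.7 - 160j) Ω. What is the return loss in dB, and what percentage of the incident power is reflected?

RL ≈ 1.81 dB; 65.9% of incident power reflected

Γ = (-29.3 − j160)/(120.7 − j160), |Γ| = 0.812
RL = −20·log₁₀(0.812) = 1.81 dB
P_refl/P_inc = |Γ|² = 0.659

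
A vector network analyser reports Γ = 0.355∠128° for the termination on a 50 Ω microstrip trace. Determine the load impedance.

Z_L = Z_0·(1 + Γ)/(1 − Γ) = 50·(0.781 + j0.28)/(1.22 − j0.28)

Z_L ≈ 28 + j17.9 Ω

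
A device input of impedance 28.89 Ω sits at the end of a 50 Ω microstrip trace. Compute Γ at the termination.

Γ = (Z_L − Z_0)/(Z_L + Z_0) = (28.89 − 50)/(28.89 + 50) = -21.11/78.89

Γ = -0.268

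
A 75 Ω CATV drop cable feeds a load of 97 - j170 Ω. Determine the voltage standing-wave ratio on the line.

Γ = (Z_L − Z_0)/(Z_L + Z_0) = (22 − j170)/(172 − j170)
|Γ| = 171/242 = 0.709
VSWR = (1 + |Γ|)/(1 − |Γ|) = 1.71/0.291

VSWR ≈ 5.87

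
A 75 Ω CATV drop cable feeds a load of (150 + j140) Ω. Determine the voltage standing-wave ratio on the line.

VSWR ≈ 3.99

Γ = (Z_L − Z_0)/(Z_L + Z_0) = (75 + j140)/(225 + j140)
|Γ| = 159/265 = 0.599
VSWR = (1 + |Γ|)/(1 − |Γ|) = 1.6/0.401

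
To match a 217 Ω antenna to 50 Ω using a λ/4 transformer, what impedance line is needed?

Z_qwt ≈ 104 Ω

Z_qwt = √(Z_0·R_L) = √(50 × 217) = √10850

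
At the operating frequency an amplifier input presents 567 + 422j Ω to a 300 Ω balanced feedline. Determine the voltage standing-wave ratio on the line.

Γ = (Z_L − Z_0)/(Z_L + Z_0) = (267 + j422)/(867 + j422)
|Γ| = 499/964 = 0.518
VSWR = (1 + |Γ|)/(1 − |Γ|) = 1.52/0.482

VSWR ≈ 3.15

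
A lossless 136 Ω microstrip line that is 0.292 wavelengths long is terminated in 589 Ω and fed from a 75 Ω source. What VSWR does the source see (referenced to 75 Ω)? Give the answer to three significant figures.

βl = 2π × 0.292 = 105°
tan(βl) = -3.7
Z_in = Z_0·(Z_L + jZ_0·tanβl)/(Z_0 + jZ_L·tanβl) = 33.6 + j34.7 Ω
Γ_s = (Z_in − Z_s)/(Z_in + Z_s) = (-41.4 + j34.7)/(109 + j34.7), |Γ_s| = 0.474
VSWR = (1 + |Γ_s|)/(1 − |Γ_s|)

VSWR ≈ 2.8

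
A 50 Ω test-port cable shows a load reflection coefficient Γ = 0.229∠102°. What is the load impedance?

Z_L = Z_0·(1 + Γ)/(1 − Γ) = 50·(0.952 + j0.224)/(1.05 − j0.224)

Z_L ≈ 41.3 + j19.5 Ω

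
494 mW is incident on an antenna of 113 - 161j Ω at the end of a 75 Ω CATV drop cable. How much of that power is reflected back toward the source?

P_reflected ≈ 221 mW

|Γ| = |(38 − j161)/(188 − j161)| = 0.668
|Γ|² = 0.447
P_refl = |Γ|²·P_inc = 221 mW, P_del = (1 − |Γ|²)·P_inc = 273 mW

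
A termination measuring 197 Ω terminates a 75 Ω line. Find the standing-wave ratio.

VSWR ≈ 2.63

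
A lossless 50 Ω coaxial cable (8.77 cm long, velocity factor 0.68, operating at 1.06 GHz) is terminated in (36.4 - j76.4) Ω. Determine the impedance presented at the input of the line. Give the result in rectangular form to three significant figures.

λ = v/f = 0.68·c / 1.06 GHz = 0.192 m
βl = 2π·l/λ = 2π × 0.456 = 164°
tan(βl) = tan(164°) = -0.286
Z_in = Z_0·(Z_L + jZ_0·tanβl)/(Z_0 + jZ_L·tanβl)
     = 50·(36.4 − j90.7)/(28.2 − j10.4)

Z_in ≈ 109 − j121 Ω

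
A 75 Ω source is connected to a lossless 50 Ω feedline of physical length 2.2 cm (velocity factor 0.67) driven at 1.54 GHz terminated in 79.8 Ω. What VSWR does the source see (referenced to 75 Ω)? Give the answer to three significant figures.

λ = v/f = 0.67·c / 1.54 GHz = 0.131 m
βl = 2π·l/λ = 2π × 0.169 = 60.7°
tan(βl) = 1.78
Z_in = Z_0·(Z_L + jZ_0·tanβl)/(Z_0 + jZ_L·tanβl) = 36.7 − j15.2 Ω
Γ_s = (Z_in − Z_s)/(Z_in + Z_s) = (-38.3 − j15.2)/(112 − j15.2), |Γ_s| = 0.366
VSWR = (1 + |Γ_s|)/(1 − |Γ_s|)

VSWR ≈ 2.15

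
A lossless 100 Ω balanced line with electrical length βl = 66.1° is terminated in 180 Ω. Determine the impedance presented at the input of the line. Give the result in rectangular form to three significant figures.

tan(βl) = tan(66.1°) = 2.26
Z_in = Z_0·(Z_L + jZ_0·tanβl)/(Z_0 + jZ_L·tanβl)
     = 100·(180 + j226)/(100 + j406)

Z_in ≈ 62.7 − j28.9 Ω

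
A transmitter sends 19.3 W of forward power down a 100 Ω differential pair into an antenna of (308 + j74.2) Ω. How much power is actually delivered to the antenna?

P_delivered ≈ 13.8 W

|Γ| = |(208 + j74.2)/(408 + j74.2)| = 0.533
|Γ|² = 0.284
P_refl = |Γ|²·P_inc = 5.47 W, P_del = (1 − |Γ|²)·P_inc = 13.8 W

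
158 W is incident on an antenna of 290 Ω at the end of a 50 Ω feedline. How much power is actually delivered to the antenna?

Γ = (290 − 50)/(290 + 50) = 0.706
|Γ|² = 0.498
P_refl = |Γ|²·P_inc = 78.7 W, P_del = (1 − |Γ|²)·P_inc = 79.3 W

P_delivered ≈ 79.3 W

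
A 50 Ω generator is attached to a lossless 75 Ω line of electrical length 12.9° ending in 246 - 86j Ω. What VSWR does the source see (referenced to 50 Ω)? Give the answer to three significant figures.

tan(βl) = 0.229
Z_in = Z_0·(Z_L + jZ_0·tanβl)/(Z_0 + jZ_L·tanβl) = 120 − j126 Ω
Γ_s = (Z_in − Z_s)/(Z_in + Z_s) = (69.9 − j126)/(170 − j126), |Γ_s| = 0.681
VSWR = (1 + |Γ_s|)/(1 − |Γ_s|)

VSWR ≈ 5.27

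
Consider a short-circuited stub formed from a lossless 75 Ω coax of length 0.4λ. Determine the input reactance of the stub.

X_in ≈ -54.5 Ω (capacitive)

βl = 2π × 0.4 = 144°
tan(βl) = -0.727
For a short-circuited stub, Z_in = jZ_0·tan(βl)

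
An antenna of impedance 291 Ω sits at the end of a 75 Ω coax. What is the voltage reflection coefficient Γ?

Γ = 0.59

Γ = (Z_L − Z_0)/(Z_L + Z_0) = (291 − 75)/(291 + 75) = 216/366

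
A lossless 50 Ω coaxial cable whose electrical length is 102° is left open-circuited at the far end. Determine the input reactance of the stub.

tan(βl) = -4.7
For an open-circuited stub, Z_in = −jZ_0·cot(βl) = −jZ_0/tan(βl)

X_in ≈ 10.6 Ω (inductive)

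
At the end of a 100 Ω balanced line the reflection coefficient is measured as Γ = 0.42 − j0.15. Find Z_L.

Z_L = Z_0·(1 + Γ)/(1 − Γ) = 100·(1.42 − j0.15)/(0.58 + j0.15)

Z_L ≈ 223 − j83.6 Ω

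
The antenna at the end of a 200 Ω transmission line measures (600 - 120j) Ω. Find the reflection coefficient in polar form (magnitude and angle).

Γ = (Z_L − Z_0)/(Z_L + Z_0) = (400 − j120)/(800 − j120)
|Γ| = 418/809 = 0.516

Γ ≈ 0.516 ∠ -8.17°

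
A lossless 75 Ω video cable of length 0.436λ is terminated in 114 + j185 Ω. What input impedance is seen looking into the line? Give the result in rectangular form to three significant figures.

Z_in ≈ 29.2 + j83.9 Ω

βl = 2π × 0.436 = 157°
tan(βl) = tan(157°) = -0.425
Z_in = Z_0·(Z_L + jZ_0·tanβl)/(Z_0 + jZ_L·tanβl)
     = 75·(114 + j153)/(154 − j48.5)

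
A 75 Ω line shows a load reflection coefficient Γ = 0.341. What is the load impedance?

Z_L = Z_0·(1 + Γ)/(1 − Γ) = 75·(1.34)/(0.659)

Z_L ≈ 153 Ω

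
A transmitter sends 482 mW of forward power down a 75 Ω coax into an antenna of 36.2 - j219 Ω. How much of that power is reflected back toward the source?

P_reflected ≈ 395 mW

|Γ| = |(-38.8 − j219)/(111.2 − j219)| = 0.906
|Γ|² = 0.82
P_refl = |Γ|²·P_inc = 395 mW, P_del = (1 − |Γ|²)·P_inc = 86.8 mW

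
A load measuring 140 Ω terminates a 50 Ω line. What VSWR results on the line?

Γ = (140 − 50)/(140 + 50) = 0.474
VSWR = (1 + 0.474)/(1 − 0.474)

VSWR ≈ 2.8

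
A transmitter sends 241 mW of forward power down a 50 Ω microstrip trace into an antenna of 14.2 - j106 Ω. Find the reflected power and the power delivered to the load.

P_reflected ≈ 196 mW; P_delivered ≈ 44.6 mW

|Γ| = |(-35.8 − j106)/(64.2 − j106)| = 0.903
|Γ|² = 0.815
P_refl = |Γ|²·P_inc = 196 mW, P_del = (1 − |Γ|²)·P_inc = 44.6 mW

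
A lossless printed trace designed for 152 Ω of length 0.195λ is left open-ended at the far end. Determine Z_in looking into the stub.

Z_in ≈ −j54.7 Ω

βl = 2π × 0.195 = 70.2°
tan(βl) = 2.78
For an open-ended stub, Z_in = −jZ_0·cot(βl) = −jZ_0/tan(βl)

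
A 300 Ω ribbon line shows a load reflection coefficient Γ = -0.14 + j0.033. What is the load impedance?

Z_L ≈ 226 + j15.2 Ω

Z_L = Z_0·(1 + Γ)/(1 − Γ) = 300·(0.86 + j0.033)/(1.14 − j0.033)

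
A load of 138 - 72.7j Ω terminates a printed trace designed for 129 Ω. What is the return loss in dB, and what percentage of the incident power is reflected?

RL ≈ 11.5 dB; 7.01% of incident power reflected

Γ = (9 − j72.7)/(267 − j72.7), |Γ| = 0.265
RL = −20·log₁₀(0.265) = 11.5 dB
P_refl/P_inc = |Γ|² = 0.0701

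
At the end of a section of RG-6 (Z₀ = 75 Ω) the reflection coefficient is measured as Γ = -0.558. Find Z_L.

Z_L = Z_0·(1 + Γ)/(1 − Γ) = 75·(0.442)/(1.56)

Z_L ≈ 21.3 Ω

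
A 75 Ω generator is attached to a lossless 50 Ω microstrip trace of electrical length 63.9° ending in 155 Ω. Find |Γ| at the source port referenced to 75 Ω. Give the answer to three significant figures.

tan(βl) = 2.04
Z_in = Z_0·(Z_L + jZ_0·tanβl)/(Z_0 + jZ_L·tanβl) = 19.5 − j21.4 Ω
Γ_s = (Z_in − Z_s)/(Z_in + Z_s) = (-55.5 − j21.4)/(94.5 − j21.4), |Γ_s| = 0.614

|Γ| ≈ 0.614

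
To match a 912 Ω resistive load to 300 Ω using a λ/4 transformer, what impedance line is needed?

Z_qwt = √(Z_0·R_L) = √(300 × 912) = √273600

Z_qwt ≈ 523 Ω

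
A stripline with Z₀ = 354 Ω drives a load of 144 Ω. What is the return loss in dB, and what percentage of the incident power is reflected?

Γ = (144 − 354)/(144 + 354) = -0.422
RL = −20·log₁₀(0.422) = 7.5 dB
P_refl/P_inc = |Γ|² = 0.178

RL ≈ 7.5 dB; 17.8% of incident power reflected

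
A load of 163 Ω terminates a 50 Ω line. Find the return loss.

Γ = (163 − 50)/(163 + 50) = 0.531
RL = −20·log₁₀|Γ| = −20·log₁₀(0.531)

RL ≈ 5.51 dB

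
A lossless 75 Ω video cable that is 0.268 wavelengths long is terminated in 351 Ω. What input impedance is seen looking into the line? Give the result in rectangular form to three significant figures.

Z_in ≈ 16.2 + j8.12 Ω

βl = 2π × 0.268 = 96.5°
tan(βl) = tan(96.5°) = -8.8
Z_in = Z_0·(Z_L + jZ_0·tanβl)/(Z_0 + jZ_L·tanβl)
     = 75·(351 − j660)/(75 − j3090)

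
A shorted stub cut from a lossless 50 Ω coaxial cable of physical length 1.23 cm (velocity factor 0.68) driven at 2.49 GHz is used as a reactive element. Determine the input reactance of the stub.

X_in ≈ 68.9 Ω (inductive)

λ = v/f = 0.68·c / 2.49 GHz = 0.0819 m
βl = 2π·l/λ = 2π × 0.15 = 54°
tan(βl) = 1.38
For a shorted stub, Z_in = jZ_0·tan(βl)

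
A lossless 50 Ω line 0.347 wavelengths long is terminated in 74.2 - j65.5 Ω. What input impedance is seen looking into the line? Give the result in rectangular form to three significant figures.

Z_in ≈ 42.8 + j52.6 Ω

βl = 2π × 0.347 = 125°
tan(βl) = tan(125°) = -1.43
Z_in = Z_0·(Z_L + jZ_0·tanβl)/(Z_0 + jZ_L·tanβl)
     = 50·(74.2 − j137)/(-43.8 − j106)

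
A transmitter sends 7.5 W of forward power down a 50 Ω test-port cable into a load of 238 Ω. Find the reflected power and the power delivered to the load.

P_reflected ≈ 3.2 W; P_delivered ≈ 4.3 W

Γ = (238 − 50)/(238 + 50) = 0.653
|Γ|² = 0.426
P_refl = |Γ|²·P_inc = 3.2 W, P_del = (1 − |Γ|²)·P_inc = 4.3 W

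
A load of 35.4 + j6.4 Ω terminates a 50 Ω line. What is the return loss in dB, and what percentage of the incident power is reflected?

Γ = (-14.6 + j6.4)/(85.4 + j6.4), |Γ| = 0.186
RL = −20·log₁₀(0.186) = 14.6 dB
P_refl/P_inc = |Γ|² = 0.0346

RL ≈ 14.6 dB; 3.46% of incident power reflected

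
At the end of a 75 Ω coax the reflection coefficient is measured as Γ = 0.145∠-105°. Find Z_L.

Z_L ≈ 67 − j19.2 Ω

Z_L = Z_0·(1 + Γ)/(1 − Γ) = 75·(0.962 − j0.14)/(1.04 + j0.14)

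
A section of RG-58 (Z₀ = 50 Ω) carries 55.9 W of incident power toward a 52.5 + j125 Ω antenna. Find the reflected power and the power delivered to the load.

P_reflected ≈ 33.4 W; P_delivered ≈ 22.5 W

|Γ| = |(2.5 + j125)/(102.5 + j125)| = 0.773
|Γ|² = 0.598
P_refl = |Γ|²·P_inc = 33.4 W, P_del = (1 − |Γ|²)·P_inc = 22.5 W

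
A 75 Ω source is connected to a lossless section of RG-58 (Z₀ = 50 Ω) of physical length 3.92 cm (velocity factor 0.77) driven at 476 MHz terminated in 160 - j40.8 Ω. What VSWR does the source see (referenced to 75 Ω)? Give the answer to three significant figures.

VSWR ≈ 3.22

λ = v/f = 0.77·c / 476 MHz = 0.485 m
βl = 2π·l/λ = 2π × 0.0808 = 29.1°
tan(βl) = 0.556
Z_in = Z_0·(Z_L + jZ_0·tanβl)/(Z_0 + jZ_L·tanβl) = 39.7 − j57.5 Ω
Γ_s = (Z_in − Z_s)/(Z_in + Z_s) = (-35.3 − j57.5)/(115 − j57.5), |Γ_s| = 0.526
VSWR = (1 + |Γ_s|)/(1 − |Γ_s|)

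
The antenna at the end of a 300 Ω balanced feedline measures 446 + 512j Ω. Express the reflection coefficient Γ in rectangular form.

Γ ≈ 0.453 + j0.375

Γ = (Z_L − Z_0)/(Z_L + Z_0) = (146 + j512)/(746 + j512)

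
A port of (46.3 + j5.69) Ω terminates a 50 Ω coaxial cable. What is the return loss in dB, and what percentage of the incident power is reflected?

RL ≈ 23.1 dB; 0.495% of incident power reflected

Γ = (-3.7 + j5.69)/(96.3 + j5.69), |Γ| = 0.0704
RL = −20·log₁₀(0.0704) = 23.1 dB
P_refl/P_inc = |Γ|² = 0.00495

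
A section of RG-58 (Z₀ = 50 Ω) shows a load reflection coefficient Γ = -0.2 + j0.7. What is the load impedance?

Z_L ≈ 12.2 + j36.3 Ω

Z_L = Z_0·(1 + Γ)/(1 − Γ) = 50·(0.8 + j0.7)/(1.2 − j0.7)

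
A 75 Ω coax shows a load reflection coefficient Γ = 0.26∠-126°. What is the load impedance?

Z_L = Z_0·(1 + Γ)/(1 − Γ) = 75·(0.847 − j0.21)/(1.15 + j0.21)

Z_L ≈ 50.9 − j23 Ω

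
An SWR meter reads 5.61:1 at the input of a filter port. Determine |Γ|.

|Γ| ≈ 0.697

|Γ| = (S − 1)/(S + 1) = (5.61 − 1)/(5.61 + 1) = 4.61/6.61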